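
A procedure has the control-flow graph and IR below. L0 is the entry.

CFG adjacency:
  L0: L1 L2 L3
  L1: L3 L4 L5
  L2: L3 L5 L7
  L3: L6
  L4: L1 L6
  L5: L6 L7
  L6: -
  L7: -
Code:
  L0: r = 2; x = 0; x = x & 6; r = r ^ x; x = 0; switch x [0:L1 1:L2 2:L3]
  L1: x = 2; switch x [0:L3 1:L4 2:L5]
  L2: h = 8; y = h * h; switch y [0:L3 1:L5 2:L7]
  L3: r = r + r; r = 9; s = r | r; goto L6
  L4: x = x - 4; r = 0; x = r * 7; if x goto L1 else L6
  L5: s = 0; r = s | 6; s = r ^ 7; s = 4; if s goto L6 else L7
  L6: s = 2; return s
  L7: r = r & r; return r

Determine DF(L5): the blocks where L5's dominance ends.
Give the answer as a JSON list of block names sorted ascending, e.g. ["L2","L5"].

Answer: ["L6", "L7"]

Derivation:
idom tree: L1←L0 L2←L0 L3←L0 L4←L1 L5←L0 L6←L0 L7←L0
Join-block Dom:
  L1: preds {L0,L4}: {L0} ∩ {L0,L1,L4} = {L0}; idom=L0
  L3: preds {L0,L1,L2}: {L0} ∩ {L0,L1} ∩ {L0,L2} = {L0}; idom=L0
  L5: preds {L1,L2}: {L0,L1} ∩ {L0,L2} = {L0}; idom=L0
  L6: preds {L3,L4,L5}: {L0,L3} ∩ {L0,L1,L4} ∩ {L0,L5} = {L0}; idom=L0
  L7: preds {L2,L5}: {L0,L2} ∩ {L0,L5} = {L0}; idom=L0

Frontier:
  L1←L0: walk · to L0
  L1←L4: walk L4→L1 to L0
  L3←L0: walk · to L0
  L3←L1: walk L1 to L0
  L3←L2: walk L2 to L0
  L5←L1: walk L1 to L0
  L5←L2: walk L2 to L0
  L6←L3: walk L3 to L0
  L6←L4: walk L4→L1 to L0
  L6←L5: walk L5 to L0
  L7←L2: walk L2 to L0
  L7←L5: walk L5 to L0
  DF(L0)=∅
  DF(L1)={L1,L3,L5,L6}
  DF(L2)={L3,L5,L7}
  DF(L3)={L6}
  DF(L4)={L1,L6}
  DF(L5)={L6,L7}
  DF(L6)=∅
  DF(L7)=∅

DF(L5) = ["L6", "L7"]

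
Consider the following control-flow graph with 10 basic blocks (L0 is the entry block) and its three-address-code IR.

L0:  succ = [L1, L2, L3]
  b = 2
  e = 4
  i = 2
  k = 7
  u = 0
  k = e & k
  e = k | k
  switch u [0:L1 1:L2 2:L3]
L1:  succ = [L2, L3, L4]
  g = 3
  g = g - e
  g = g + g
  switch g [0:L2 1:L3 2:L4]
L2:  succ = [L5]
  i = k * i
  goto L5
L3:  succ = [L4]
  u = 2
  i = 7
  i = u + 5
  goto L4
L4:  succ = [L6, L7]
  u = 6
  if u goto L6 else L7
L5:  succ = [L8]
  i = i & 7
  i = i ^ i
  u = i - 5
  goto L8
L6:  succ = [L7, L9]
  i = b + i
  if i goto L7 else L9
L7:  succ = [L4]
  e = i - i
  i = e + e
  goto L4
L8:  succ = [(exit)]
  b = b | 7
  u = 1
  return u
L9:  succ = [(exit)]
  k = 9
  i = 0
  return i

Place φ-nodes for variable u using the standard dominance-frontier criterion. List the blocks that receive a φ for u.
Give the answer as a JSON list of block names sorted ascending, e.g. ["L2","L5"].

idom tree: L1←L0 L2←L0 L3←L0 L4←L0 L5←L2 L6←L4 L7←L4 L8←L5 L9←L6
Join-block Dom:
  L2: preds {L0,L1}: {L0} ∩ {L0,L1} = {L0}; idom=L0
  L3: preds {L0,L1}: {L0} ∩ {L0,L1} = {L0}; idom=L0
  L4: preds {L1,L3,L7}: {L0,L1} ∩ {L0,L3} ∩ {L0,L4,L7} = {L0}; idom=L0
  L7: preds {L4,L6}: {L0,L4} ∩ {L0,L4,L6} = {L0,L4}; idom=L4

DF walk-up:
  join L2 pred L0: · stop@L0
  join L2 pred L1: L1 stop@L0
  join L3 pred L0: · stop@L0
  join L3 pred L1: L1 stop@L0
  join L4 pred L1: L1 stop@L0
  join L4 pred L3: L3 stop@L0
  join L4 pred L7: L7→L4 stop@L0
  join L7 pred L4: · stop@L4
  join L7 pred L6: L6 stop@L4
  DF(L0)=∅
  DF(L1)={L2,L3,L4}
  DF(L2)=∅
  DF(L3)={L4}
  DF(L4)={L4}
  DF(L5)=∅
  DF(L6)={L7}
  DF(L7)={L4}
  DF(L8)=∅
  DF(L9)=∅

φ for u: defs {L0,L3,L4,L5,L8}
  DF⁺ = {L4}

Answer: ["L4"]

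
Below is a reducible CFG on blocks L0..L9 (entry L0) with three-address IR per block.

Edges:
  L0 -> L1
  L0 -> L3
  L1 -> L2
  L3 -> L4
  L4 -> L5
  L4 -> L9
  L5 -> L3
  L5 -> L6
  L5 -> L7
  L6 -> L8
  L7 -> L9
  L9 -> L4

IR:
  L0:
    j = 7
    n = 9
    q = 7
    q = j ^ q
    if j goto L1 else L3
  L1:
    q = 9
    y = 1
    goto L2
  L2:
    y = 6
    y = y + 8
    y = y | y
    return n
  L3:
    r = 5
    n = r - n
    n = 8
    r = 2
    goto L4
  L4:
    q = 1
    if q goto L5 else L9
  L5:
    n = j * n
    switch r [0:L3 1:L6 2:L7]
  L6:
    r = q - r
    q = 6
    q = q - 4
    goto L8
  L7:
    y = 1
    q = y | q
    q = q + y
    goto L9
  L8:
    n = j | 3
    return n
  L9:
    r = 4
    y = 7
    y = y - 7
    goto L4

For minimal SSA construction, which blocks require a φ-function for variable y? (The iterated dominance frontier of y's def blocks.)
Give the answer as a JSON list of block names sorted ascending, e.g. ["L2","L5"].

Answer: ["L3", "L4", "L9"]

Working:
idom tree: L1←L0 L2←L1 L3←L0 L4←L3 L5←L4 L6←L5 L7←L5 L8←L6 L9←L4
Join-block Dom:
  L3: preds {L0,L5}: {L0} ∩ {L0,L3,L4,L5} = {L0}; idom=L0
  L4: preds {L3,L9}: {L0,L3} ∩ {L0,L3,L4,L9} = {L0,L3}; idom=L3
  L9: preds {L4,L7}: {L0,L3,L4} ∩ {L0,L3,L4,L5,L7} = {L0,L3,L4}; idom=L4

DF derivation:
  L3←L0: walk · to L0
  L3←L5: walk L5→L4→L3 to L0
  L4←L3: walk · to L3
  L4←L9: walk L9→L4 to L3
  L9←L4: walk · to L4
  L9←L7: walk L7→L5 to L4
  DF(L0)=∅
  DF(L1)=∅
  DF(L2)=∅
  DF(L3)={L3}
  DF(L4)={L3,L4}
  DF(L5)={L3,L9}
  DF(L6)=∅
  DF(L7)={L9}
  DF(L8)=∅
  DF(L9)={L4}

φ for y: defs {L1,L2,L7,L9}
  DF⁺ = {L3,L4,L9}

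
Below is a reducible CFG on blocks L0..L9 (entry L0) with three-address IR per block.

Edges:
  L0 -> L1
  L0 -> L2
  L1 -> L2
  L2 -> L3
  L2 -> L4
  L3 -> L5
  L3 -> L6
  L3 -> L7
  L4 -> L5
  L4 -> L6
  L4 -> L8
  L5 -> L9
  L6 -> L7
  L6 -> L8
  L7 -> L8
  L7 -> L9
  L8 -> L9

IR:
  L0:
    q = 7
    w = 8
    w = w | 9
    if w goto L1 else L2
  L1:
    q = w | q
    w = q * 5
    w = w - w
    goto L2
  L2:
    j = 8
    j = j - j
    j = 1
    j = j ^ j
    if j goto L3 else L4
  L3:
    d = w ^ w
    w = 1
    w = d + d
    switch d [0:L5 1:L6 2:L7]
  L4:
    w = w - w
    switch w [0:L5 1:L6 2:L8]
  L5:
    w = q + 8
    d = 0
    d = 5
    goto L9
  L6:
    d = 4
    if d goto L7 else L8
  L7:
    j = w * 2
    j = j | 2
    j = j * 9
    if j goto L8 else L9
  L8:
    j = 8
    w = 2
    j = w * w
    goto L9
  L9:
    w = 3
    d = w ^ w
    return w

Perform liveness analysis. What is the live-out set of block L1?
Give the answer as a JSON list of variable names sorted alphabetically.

Block summaries:
  L0 def {q,w} use ∅
  L1 def {q,w} use {q,w}
  L2 def {j} use ∅
  L3 def {d,w} use {w}
  L4 def {w} use {w}
  L5 def {d,w} use {q}
  L6 def {d} use ∅
  L7 def {j} use {w}
  L8 def {j,w} use ∅
  L9 def {d,w} use ∅

Backward fixpoint:
  live L0: ∅→{q,w}
  live L1: {q,w}→{q,w}
  live L2: {q,w}→{q,w}
  live L3: {q,w}→{q,w}
  live L4: {q,w}→{q,w}
  live L5: {q}→∅
  live L6: {w}→{w}
  live L7: {w}→∅
  live L8: ∅→∅
  live L9: ∅→∅

live-out(L1) = ["q", "w"]

Answer: ["q", "w"]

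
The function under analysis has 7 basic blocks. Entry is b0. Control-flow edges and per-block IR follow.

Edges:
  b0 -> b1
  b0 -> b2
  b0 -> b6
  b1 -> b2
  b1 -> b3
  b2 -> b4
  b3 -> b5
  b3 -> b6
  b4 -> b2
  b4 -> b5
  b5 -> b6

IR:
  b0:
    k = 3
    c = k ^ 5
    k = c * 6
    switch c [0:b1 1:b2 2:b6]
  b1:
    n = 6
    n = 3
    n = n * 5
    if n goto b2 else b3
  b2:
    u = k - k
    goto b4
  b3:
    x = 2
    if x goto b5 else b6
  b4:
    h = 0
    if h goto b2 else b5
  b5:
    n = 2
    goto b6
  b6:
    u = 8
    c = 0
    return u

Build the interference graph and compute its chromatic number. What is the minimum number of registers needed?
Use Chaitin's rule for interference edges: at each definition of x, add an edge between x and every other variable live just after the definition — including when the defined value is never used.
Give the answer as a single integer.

Answer: 3

Analysis:
Per-block:
  b0: {c,k} / ∅
  b1: {n} / ∅
  b2: {u} / {k}
  b3: {x} / ∅
  b4: {h} / ∅
  b5: {n} / ∅
  b6: {c,u} / ∅

Backward fixpoint:
  b0: in=∅ out={k}
  b1: in={k} out={k}
  b2: in={k} out={k}
  b3: in=∅ out=∅
  b4: in={k} out={k}
  b5: in=∅ out=∅
  b6: in=∅ out=∅

Interference:
  c — {k,u}
  h — {k}
  k — {c,h,n,u}
  n — {k}
  u — {c,k}
  x — ∅

Colouring:
  {c,k,u} pairwise interfere (3-clique) ⇒ χ ≥ 3
  assign c→R1 h→R1 k→R0 n→R1 u→R2 x→R0 — no edge inside a register ⇒ χ ≤ 3
  χ = 3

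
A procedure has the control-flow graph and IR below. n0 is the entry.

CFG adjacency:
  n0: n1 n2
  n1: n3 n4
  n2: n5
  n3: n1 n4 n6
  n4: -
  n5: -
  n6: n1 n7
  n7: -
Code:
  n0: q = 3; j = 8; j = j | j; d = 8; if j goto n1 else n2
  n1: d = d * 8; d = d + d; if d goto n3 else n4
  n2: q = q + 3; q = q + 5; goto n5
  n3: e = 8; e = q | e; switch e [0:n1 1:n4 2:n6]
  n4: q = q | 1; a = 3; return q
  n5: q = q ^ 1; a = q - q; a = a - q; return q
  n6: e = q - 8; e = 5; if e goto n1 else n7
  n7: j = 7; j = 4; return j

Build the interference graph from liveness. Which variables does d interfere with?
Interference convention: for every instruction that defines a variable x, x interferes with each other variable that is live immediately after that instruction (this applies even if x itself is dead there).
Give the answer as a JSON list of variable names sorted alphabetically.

Answer: ["e", "j", "q"]

Analysis:
Per-block:
  n0 def {d,j,q} use ∅
  n1 def {d} use {d}
  n2 def {q} use {q}
  n3 def {e} use {q}
  n4 def {a,q} use {q}
  n5 def {a,q} use {q}
  n6 def {e} use {q}
  n7 def {j} use ∅

Live sets:
  n0: in=∅ out={d,q}
  n1: in={d,q} out={d,q}
  n2: in={q} out={q}
  n3: in={d,q} out={d,q}
  n4: in={q} out=∅
  n5: in={q} out=∅
  n6: in={d,q} out={d,q}
  n7: in=∅ out=∅

Interfere edges:
  a↔{q}
  d↔{e,j,q}
  e↔{d,q}
  j↔{d,q}
  q↔{a,d,e,j}

N(d) = ["e", "j", "q"]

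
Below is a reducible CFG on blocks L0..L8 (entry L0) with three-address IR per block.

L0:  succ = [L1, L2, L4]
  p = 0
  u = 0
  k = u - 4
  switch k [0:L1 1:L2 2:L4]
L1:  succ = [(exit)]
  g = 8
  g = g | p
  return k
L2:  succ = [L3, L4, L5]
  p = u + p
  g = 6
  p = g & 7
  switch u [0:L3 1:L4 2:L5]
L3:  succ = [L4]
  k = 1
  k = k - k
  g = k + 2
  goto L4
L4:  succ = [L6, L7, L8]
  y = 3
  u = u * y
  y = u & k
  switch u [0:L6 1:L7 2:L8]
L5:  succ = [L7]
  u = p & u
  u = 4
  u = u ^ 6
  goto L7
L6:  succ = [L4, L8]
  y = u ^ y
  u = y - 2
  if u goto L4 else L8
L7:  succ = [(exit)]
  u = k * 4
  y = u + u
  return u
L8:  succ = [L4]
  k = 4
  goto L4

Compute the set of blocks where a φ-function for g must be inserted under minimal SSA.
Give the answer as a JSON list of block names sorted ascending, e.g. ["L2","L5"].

idom tree: L1←L0 L2←L0 L3←L2 L4←L0 L5←L2 L6←L4 L7←L0 L8←L4
Join-block Dom:
  L4: preds {L0,L2,L3,L6,L8}: {L0} ∩ {L0,L2} ∩ {L0,L2,L3} ∩ {L0,L4,L6} ∩ {L0,L4,L8} = {L0}; idom=L0
  L7: preds {L4,L5}: {L0,L4} ∩ {L0,L2,L5} = {L0}; idom=L0
  L8: preds {L4,L6}: {L0,L4} ∩ {L0,L4,L6} = {L0,L4}; idom=L4

Frontier:
  L4←L0: walk · to L0
  L4←L2: walk L2 to L0
  L4←L3: walk L3→L2 to L0
  L4←L6: walk L6→L4 to L0
  L4←L8: walk L8→L4 to L0
  L7←L4: walk L4 to L0
  L7←L5: walk L5→L2 to L0
  L8←L4: walk · to L4
  L8←L6: walk L6 to L4
  DF(L0)=∅
  DF(L1)=∅
  DF(L2)={L4,L7}
  DF(L3)={L4}
  DF(L4)={L4,L7}
  DF(L5)={L7}
  DF(L6)={L4,L8}
  DF(L7)=∅
  DF(L8)={L4}

φ for g: defs {L1,L2,L3}
  DF⁺ = {L4,L7}

Answer: ["L4", "L7"]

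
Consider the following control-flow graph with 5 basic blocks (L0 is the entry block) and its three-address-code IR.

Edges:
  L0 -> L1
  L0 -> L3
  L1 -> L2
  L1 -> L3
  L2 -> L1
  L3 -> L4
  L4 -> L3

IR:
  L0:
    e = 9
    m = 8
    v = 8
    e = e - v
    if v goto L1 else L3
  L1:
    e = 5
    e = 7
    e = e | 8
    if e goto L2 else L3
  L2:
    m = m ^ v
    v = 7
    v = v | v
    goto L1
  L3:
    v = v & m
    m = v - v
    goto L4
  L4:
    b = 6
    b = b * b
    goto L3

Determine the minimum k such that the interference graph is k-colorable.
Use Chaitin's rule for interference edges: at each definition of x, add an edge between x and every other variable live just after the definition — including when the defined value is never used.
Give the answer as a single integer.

Answer: 3

Derivation:
Per-block:
  L0: {e,m,v} / ∅
  L1: {e} / ∅
  L2: {m,v} / {m,v}
  L3: {m,v} / {m,v}
  L4: {b} / ∅

Liveness:
  L0: in=∅ out={m,v}
  L1: in={m,v} out={m,v}
  L2: in={m,v} out={m,v}
  L3: in={m,v} out={m,v}
  L4: in={m,v} out={m,v}

Conflict graph:
  b: {m,v}
  e: {m,v}
  m: {b,e,v}
  v: {b,e,m}

Chromatic number:
  lower bound: {b,m,v} mutually conflict ⇒ χ ≥ 3
  3-colouring: r0={m}  r1={v}  r2={b,e}
  χ = 3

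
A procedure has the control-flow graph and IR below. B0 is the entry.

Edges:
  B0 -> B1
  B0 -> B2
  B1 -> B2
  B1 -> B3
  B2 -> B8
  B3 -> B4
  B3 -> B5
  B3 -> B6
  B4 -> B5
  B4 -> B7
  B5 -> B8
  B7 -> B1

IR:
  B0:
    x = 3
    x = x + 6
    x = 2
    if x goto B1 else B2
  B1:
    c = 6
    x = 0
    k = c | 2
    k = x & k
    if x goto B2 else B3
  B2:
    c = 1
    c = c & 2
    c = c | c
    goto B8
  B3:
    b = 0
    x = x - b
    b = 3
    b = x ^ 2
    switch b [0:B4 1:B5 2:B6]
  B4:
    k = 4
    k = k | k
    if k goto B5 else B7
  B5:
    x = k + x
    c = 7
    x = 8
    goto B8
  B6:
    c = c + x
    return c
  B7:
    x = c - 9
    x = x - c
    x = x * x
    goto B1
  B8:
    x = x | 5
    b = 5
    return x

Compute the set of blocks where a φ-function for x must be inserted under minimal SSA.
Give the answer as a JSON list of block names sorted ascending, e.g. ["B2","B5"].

Answer: ["B1", "B2", "B8"]

Analysis:
idom tree: B1←B0 B2←B0 B3←B1 B4←B3 B5←B3 B6←B3 B7←B4 B8←B0
Dom at joins:
  B1: preds {B0,B7}: {B0} ∩ {B0,B1,B3,B4,B7} = {B0}; idom=B0
  B2: preds {B0,B1}: {B0} ∩ {B0,B1} = {B0}; idom=B0
  B5: preds {B3,B4}: {B0,B1,B3} ∩ {B0,B1,B3,B4} = {B0,B1,B3}; idom=B3
  B8: preds {B2,B5}: {B0,B2} ∩ {B0,B1,B3,B5} = {B0}; idom=B0

Frontier:
  join B1 pred B0: · stop@B0
  join B1 pred B7: B7→B4→B3→B1 stop@B0
  join B2 pred B0: · stop@B0
  join B2 pred B1: B1 stop@B0
  join B5 pred B3: · stop@B3
  join B5 pred B4: B4 stop@B3
  join B8 pred B2: B2 stop@B0
  join B8 pred B5: B5→B3→B1 stop@B0
  DF(B0)=∅
  DF(B1)={B1,B2,B8}
  DF(B2)={B8}
  DF(B3)={B1,B8}
  DF(B4)={B1,B5}
  DF(B5)={B8}
  DF(B6)=∅
  DF(B7)={B1}
  DF(B8)=∅

φ for x: defs {B0,B1,B3,B5,B7,B8}
  DF⁺ = {B1,B2,B8}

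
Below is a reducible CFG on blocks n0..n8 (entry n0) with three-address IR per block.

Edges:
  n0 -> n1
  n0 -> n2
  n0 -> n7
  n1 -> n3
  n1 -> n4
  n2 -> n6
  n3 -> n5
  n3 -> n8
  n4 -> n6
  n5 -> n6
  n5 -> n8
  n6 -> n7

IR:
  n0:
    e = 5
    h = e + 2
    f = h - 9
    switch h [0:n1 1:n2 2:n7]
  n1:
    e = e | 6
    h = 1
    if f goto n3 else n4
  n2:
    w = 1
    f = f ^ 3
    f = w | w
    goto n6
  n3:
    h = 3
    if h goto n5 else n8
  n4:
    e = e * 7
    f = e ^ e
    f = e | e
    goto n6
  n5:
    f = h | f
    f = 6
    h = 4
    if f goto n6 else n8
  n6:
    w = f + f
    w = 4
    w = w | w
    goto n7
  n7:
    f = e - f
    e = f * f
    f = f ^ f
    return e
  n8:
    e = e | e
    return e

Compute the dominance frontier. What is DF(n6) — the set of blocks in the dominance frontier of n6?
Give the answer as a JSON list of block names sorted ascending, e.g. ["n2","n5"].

idom tree: n1←n0 n2←n0 n3←n1 n4←n1 n5←n3 n6←n0 n7←n0 n8←n3
Dom∩ at merges:
  n6: preds {n2,n4,n5}: {n0,n2} ∩ {n0,n1,n4} ∩ {n0,n1,n3,n5} = {n0}; idom=n0
  n7: preds {n0,n6}: {n0} ∩ {n0,n6} = {n0}; idom=n0
  n8: preds {n3,n5}: {n0,n1,n3} ∩ {n0,n1,n3,n5} = {n0,n1,n3}; idom=n3

Frontier:
  n6←n2: walk n2 to n0
  n6←n4: walk n4→n1 to n0
  n6←n5: walk n5→n3→n1 to n0
  n7←n0: walk · to n0
  n7←n6: walk n6 to n0
  n8←n3: walk · to n3
  n8←n5: walk n5 to n3
  n0: DF=∅
  n1: DF={n6}
  n2: DF={n6}
  n3: DF={n6}
  n4: DF={n6}
  n5: DF={n6,n8}
  n6: DF={n7}
  n7: DF=∅
  n8: DF=∅

DF(n6) = ["n7"]

Answer: ["n7"]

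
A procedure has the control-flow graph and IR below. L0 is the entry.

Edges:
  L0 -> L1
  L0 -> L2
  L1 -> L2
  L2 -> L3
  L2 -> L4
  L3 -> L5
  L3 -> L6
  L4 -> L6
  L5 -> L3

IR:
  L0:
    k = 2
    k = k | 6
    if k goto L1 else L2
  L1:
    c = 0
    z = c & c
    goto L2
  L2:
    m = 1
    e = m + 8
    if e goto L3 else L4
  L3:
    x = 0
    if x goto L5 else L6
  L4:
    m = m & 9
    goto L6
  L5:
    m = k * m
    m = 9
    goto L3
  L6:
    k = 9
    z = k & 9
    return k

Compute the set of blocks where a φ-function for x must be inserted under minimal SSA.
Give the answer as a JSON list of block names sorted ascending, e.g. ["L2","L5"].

Answer: ["L3", "L6"]

Derivation:
idom tree: L1←L0 L2←L0 L3←L2 L4←L2 L5←L3 L6←L2
Join-block Dom:
  L2: preds {L0,L1}: {L0} ∩ {L0,L1} = {L0}; idom=L0
  L3: preds {L2,L5}: {L0,L2} ∩ {L0,L2,L3,L5} = {L0,L2}; idom=L2
  L6: preds {L3,L4}: {L0,L2,L3} ∩ {L0,L2,L4} = {L0,L2}; idom=L2

DF derivation:
  L2←L0: walk · to L0
  L2←L1: walk L1 to L0
  L3←L2: walk · to L2
  L3←L5: walk L5→L3 to L2
  L6←L3: walk L3 to L2
  L6←L4: walk L4 to L2
  L0: DF=∅
  L1: DF={L2}
  L2: DF=∅
  L3: DF={L3,L6}
  L4: DF={L6}
  L5: DF={L3}
  L6: DF=∅

φ for x: defs {L3}
  DF⁺ = {L3,L6}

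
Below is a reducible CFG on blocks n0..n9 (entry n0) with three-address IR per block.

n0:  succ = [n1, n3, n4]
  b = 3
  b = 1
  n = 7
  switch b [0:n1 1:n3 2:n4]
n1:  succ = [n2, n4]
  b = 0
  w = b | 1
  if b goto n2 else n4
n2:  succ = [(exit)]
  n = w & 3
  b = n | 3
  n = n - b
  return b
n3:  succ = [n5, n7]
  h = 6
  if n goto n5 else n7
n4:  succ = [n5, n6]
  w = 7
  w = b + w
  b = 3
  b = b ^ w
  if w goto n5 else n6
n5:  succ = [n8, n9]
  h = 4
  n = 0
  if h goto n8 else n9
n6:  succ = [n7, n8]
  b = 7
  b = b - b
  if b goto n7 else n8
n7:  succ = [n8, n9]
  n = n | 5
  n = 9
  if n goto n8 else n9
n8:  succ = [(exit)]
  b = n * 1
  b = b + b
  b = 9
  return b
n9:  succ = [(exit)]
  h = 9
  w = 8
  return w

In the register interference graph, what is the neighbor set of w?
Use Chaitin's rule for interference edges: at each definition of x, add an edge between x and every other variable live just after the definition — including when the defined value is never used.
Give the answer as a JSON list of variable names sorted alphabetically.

Answer: ["b", "n"]

Derivation:
def/use:
  n0 def {b,n} use ∅
  n1 def {b,w} use ∅
  n2 def {b,n} use {w}
  n3 def {h} use {n}
  n4 def {b,w} use {b}
  n5 def {h,n} use ∅
  n6 def {b} use ∅
  n7 def {n} use {n}
  n8 def {b} use {n}
  n9 def {h,w} use ∅

Liveness:
  n0: in=∅ out={b,n}
  n1: in={n} out={b,n,w}
  n2: in={w} out=∅
  n3: in={n} out={n}
  n4: in={b,n} out={n}
  n5: in=∅ out={n}
  n6: in={n} out={n}
  n7: in={n} out={n}
  n8: in={n} out=∅
  n9: in=∅ out=∅

Conflict graph:
  b: {n,w}
  h: {n}
  n: {b,h,w}
  w: {b,n}

N(w) = ["b", "n"]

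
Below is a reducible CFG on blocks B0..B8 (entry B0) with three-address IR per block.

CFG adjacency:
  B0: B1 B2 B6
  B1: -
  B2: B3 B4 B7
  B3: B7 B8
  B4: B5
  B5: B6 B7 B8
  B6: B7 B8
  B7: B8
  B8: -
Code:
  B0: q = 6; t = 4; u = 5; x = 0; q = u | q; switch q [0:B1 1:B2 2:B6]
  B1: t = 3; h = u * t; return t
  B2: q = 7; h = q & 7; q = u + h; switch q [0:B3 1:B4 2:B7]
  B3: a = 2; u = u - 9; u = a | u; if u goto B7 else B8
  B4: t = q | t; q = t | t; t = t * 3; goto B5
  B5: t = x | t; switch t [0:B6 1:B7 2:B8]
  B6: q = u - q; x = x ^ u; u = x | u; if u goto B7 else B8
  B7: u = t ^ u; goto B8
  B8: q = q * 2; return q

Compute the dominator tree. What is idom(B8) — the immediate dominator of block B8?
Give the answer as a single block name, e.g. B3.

idom tree: B1←B0 B2←B0 B3←B2 B4←B2 B5←B4 B6←B0 B7←B0 B8←B0
Dom∩ at merges:
  B6: preds {B0,B5}: {B0} ∩ {B0,B2,B4,B5} = {B0}; idom=B0
  B7: preds {B2,B3,B5,B6}: {B0,B2} ∩ {B0,B2,B3} ∩ {B0,B2,B4,B5} ∩ {B0,B6} = {B0}; idom=B0
  B8: preds {B3,B5,B6,B7}: {B0,B2,B3} ∩ {B0,B2,B4,B5} ∩ {B0,B6} ∩ {B0,B7} = {B0}; idom=B0

idom(B8) = B0

Answer: B0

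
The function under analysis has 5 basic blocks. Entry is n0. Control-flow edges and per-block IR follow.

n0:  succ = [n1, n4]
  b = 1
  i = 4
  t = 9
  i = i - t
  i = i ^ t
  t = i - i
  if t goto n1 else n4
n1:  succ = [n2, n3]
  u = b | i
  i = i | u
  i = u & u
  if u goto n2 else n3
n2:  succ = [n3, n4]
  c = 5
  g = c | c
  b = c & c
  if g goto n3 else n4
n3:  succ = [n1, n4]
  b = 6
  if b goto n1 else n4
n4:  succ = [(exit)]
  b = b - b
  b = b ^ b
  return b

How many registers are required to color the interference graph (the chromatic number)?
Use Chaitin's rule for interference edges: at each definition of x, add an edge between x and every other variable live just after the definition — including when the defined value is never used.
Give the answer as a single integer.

Block summaries:
  n0 def {b,i,t} use ∅
  n1 def {i,u} use {b,i}
  n2 def {b,c,g} use ∅
  n3 def {b} use ∅
  n4 def {b} use {b}

Backward fixpoint:
  n0 li=∅ lo={b,i}
  n1 li={b,i} lo={i}
  n2 li={i} lo={b,i}
  n3 li={i} lo={b,i}
  n4 li={b} lo=∅

Conflict graph:
  b↔{g,i,t}
  c↔{g,i}
  g↔{b,c,i}
  i↔{b,c,g,t,u}
  t↔{b,i}
  u↔{i}

Colouring:
  {b,g,i} pairwise interfere (3-clique) ⇒ χ ≥ 3
  assign b→c1 c→c1 g→c2 i→c0 t→c2 u→c1 — no edge inside a register ⇒ χ ≤ 3
  χ = 3

Answer: 3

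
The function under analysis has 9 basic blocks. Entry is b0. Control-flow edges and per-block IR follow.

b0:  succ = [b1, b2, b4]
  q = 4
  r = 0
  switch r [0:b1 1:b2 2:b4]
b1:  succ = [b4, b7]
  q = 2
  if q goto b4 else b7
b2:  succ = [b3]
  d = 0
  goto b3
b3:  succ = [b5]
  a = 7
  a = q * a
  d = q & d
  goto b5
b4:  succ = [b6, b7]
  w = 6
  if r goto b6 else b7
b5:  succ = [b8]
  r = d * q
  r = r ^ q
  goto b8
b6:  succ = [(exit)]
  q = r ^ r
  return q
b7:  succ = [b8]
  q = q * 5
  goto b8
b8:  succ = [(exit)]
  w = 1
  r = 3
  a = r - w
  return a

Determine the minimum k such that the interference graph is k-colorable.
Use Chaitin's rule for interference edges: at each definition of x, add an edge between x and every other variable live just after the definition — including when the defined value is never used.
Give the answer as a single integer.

Per-block:
  b0 def {q,r} use ∅
  b1 def {q} use ∅
  b2 def {d} use ∅
  b3 def {a,d} use {d,q}
  b4 def {w} use {r}
  b5 def {r} use {d,q}
  b6 def {q} use {r}
  b7 def {q} use {q}
  b8 def {a,r,w} use ∅

Liveness:
  live b0: ∅→{q,r}
  live b1: {r}→{q,r}
  live b2: {q}→{d,q}
  live b3: {d,q}→{d,q}
  live b4: {q,r}→{q,r}
  live b5: {d,q}→∅
  live b6: {r}→∅
  live b7: {q}→∅
  live b8: ∅→∅

Interfere edges:
  a: {d,q}
  d: {a,q}
  q: {a,d,r,w}
  r: {q,w}
  w: {q,r}

Registers:
  lower bound: {a,d,q} mutually conflict ⇒ χ ≥ 3
  assign a→r1 d→r2 q→r0 r→r1 w→r2 — no edge inside a register ⇒ χ ≤ 3
  χ = 3

Answer: 3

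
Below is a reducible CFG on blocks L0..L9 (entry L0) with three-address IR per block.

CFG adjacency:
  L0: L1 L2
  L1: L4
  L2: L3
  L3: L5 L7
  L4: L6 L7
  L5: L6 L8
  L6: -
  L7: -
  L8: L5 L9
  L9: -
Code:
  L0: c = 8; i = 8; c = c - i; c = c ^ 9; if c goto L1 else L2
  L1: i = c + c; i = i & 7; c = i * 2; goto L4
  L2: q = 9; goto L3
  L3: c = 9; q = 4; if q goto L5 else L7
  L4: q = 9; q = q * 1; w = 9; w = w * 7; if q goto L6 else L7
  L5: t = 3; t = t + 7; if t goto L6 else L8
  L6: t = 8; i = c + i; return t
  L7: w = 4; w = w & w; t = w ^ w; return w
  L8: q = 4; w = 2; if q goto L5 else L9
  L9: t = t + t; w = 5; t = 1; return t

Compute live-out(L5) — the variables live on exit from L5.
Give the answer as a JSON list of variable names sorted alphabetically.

def/use:
  L0: {c,i} / ∅
  L1: {c,i} / {c}
  L2: {q} / ∅
  L3: {c,q} / ∅
  L4: {q,w} / ∅
  L5: {t} / ∅
  L6: {i,t} / {c,i}
  L7: {t,w} / ∅
  L8: {q,w} / ∅
  L9: {t,w} / {t}

Live sets:
  live L0: ∅→{c,i}
  live L1: {c}→{c,i}
  live L2: {i}→{i}
  live L3: {i}→{c,i}
  live L4: {c,i}→{c,i}
  live L5: {c,i}→{c,i,t}
  live L6: {c,i}→∅
  live L7: ∅→∅
  live L8: {c,i,t}→{c,i,t}
  live L9: {t}→∅

live-out(L5) = ["c", "i", "t"]

Answer: ["c", "i", "t"]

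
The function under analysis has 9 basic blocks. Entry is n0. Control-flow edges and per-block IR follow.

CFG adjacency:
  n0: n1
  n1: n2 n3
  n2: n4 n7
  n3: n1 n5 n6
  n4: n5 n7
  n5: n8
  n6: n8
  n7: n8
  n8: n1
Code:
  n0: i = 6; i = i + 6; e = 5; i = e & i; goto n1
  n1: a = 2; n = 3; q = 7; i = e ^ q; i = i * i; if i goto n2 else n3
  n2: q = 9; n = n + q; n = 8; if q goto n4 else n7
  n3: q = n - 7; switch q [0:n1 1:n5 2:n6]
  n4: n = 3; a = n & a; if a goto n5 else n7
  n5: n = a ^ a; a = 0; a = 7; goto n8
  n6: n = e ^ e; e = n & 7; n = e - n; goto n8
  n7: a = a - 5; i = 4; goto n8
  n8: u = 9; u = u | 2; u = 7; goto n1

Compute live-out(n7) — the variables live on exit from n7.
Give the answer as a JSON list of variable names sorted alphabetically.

Answer: ["e"]

Working:
Per-block:
  n0 def {e,i} use ∅
  n1 def {a,i,n,q} use {e}
  n2 def {n,q} use {n}
  n3 def {q} use {n}
  n4 def {a,n} use {a}
  n5 def {a,n} use {a}
  n6 def {e,n} use {e}
  n7 def {a,i} use {a}
  n8 def {u} use ∅

Live sets:
  n0 li=∅ lo={e}
  n1 li={e} lo={a,e,n}
  n2 li={a,e,n} lo={a,e}
  n3 li={a,e,n} lo={a,e}
  n4 li={a,e} lo={a,e}
  n5 li={a,e} lo={e}
  n6 li={e} lo={e}
  n7 li={a,e} lo={e}
  n8 li={e} lo={e}

live-out(n7) = ["e"]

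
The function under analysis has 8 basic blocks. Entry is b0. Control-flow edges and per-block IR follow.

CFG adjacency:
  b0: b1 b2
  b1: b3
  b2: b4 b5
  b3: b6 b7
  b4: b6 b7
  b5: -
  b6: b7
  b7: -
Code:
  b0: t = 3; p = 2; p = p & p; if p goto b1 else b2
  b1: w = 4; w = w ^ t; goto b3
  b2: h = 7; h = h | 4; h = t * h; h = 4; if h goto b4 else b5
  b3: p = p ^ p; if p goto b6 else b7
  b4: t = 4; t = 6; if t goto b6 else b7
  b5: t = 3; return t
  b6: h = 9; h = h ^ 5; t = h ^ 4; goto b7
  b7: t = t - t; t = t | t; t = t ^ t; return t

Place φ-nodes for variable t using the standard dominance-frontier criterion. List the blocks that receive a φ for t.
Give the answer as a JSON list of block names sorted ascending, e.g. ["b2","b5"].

Answer: ["b6", "b7"]

Derivation:
idom tree: b1←b0 b2←b0 b3←b1 b4←b2 b5←b2 b6←b0 b7←b0
Dom∩ at merges:
  b6: preds {b3,b4}: {b0,b1,b3} ∩ {b0,b2,b4} = {b0}; idom=b0
  b7: preds {b3,b4,b6}: {b0,b1,b3} ∩ {b0,b2,b4} ∩ {b0,b6} = {b0}; idom=b0

DF walk-up:
  join b6 pred b3: b3→b1 stop@b0
  join b6 pred b4: b4→b2 stop@b0
  join b7 pred b3: b3→b1 stop@b0
  join b7 pred b4: b4→b2 stop@b0
  join b7 pred b6: b6 stop@b0
  b0 → ∅
  b1 → {b6,b7}
  b2 → {b6,b7}
  b3 → {b6,b7}
  b4 → {b6,b7}
  b5 → ∅
  b6 → {b7}
  b7 → ∅

φ for t: defs {b0,b4,b5,b6,b7}
  DF⁺ = {b6,b7}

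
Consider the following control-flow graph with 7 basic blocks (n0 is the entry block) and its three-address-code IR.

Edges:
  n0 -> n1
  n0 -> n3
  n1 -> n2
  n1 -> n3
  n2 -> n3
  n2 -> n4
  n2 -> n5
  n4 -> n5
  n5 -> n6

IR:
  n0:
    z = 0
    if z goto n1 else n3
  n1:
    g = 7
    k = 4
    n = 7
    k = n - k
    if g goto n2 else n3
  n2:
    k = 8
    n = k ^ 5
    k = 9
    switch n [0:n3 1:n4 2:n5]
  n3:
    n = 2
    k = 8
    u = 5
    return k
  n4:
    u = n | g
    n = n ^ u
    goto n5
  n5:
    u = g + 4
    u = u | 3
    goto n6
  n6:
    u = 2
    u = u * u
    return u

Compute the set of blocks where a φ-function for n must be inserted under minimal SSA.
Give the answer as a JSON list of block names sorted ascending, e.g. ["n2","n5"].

idom tree: n1←n0 n2←n1 n3←n0 n4←n2 n5←n2 n6←n5
Dom∩ at merges:
  n3: preds {n0,n1,n2}: {n0} ∩ {n0,n1} ∩ {n0,n1,n2} = {n0}; idom=n0
  n5: preds {n2,n4}: {n0,n1,n2} ∩ {n0,n1,n2,n4} = {n0,n1,n2}; idom=n2

DF walk-up:
  join n3 pred n0: · stop@n0
  join n3 pred n1: n1 stop@n0
  join n3 pred n2: n2→n1 stop@n0
  join n5 pred n2: · stop@n2
  join n5 pred n4: n4 stop@n2
  n0 → ∅
  n1 → {n3}
  n2 → {n3}
  n3 → ∅
  n4 → {n5}
  n5 → ∅
  n6 → ∅

φ for n: defs {n1,n2,n3,n4}
  DF⁺ = {n3,n5}

Answer: ["n3", "n5"]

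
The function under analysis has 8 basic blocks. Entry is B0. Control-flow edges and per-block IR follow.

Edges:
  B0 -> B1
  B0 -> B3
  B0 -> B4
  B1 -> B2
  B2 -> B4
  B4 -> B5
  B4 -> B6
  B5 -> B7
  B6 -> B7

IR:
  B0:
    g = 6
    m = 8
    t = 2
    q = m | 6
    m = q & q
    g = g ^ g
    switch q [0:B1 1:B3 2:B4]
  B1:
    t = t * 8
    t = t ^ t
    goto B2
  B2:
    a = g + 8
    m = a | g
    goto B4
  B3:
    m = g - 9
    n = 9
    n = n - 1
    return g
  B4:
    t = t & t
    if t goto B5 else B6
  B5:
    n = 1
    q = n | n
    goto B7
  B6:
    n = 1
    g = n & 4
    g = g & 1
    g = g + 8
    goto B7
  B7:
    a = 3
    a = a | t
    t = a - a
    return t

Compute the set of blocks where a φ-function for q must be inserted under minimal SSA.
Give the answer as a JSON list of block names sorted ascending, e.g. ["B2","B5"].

Answer: ["B7"]

Analysis:
idom tree: B1←B0 B2←B1 B3←B0 B4←B0 B5←B4 B6←B4 B7←B4
Join-block Dom:
  B4: preds {B0,B2}: {B0} ∩ {B0,B1,B2} = {B0}; idom=B0
  B7: preds {B5,B6}: {B0,B4,B5} ∩ {B0,B4,B6} = {B0,B4}; idom=B4

DF derivation:
  B4←B0: walk · to B0
  B4←B2: walk B2→B1 to B0
  B7←B5: walk B5 to B4
  B7←B6: walk B6 to B4
  DF(B0)=∅
  DF(B1)={B4}
  DF(B2)={B4}
  DF(B3)=∅
  DF(B4)=∅
  DF(B5)={B7}
  DF(B6)={B7}
  DF(B7)=∅

φ for q: defs {B0,B5}
  DF⁺ = {B7}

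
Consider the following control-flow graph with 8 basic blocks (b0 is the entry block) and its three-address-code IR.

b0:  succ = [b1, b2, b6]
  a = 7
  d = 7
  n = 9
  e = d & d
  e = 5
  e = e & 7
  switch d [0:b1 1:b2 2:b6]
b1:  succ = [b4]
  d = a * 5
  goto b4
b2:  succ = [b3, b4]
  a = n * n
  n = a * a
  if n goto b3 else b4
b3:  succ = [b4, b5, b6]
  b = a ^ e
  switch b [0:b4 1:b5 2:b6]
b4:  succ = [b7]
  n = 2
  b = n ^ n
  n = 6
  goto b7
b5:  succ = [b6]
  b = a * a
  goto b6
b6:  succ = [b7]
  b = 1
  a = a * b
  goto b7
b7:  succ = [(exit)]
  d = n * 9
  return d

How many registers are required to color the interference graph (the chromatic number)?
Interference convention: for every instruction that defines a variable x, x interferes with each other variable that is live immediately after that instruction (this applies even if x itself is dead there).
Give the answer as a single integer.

def/use:
  b0: def={a,d,e,n} ue=∅
  b1: def={d} ue={a}
  b2: def={a,n} ue={n}
  b3: def={b} ue={a,e}
  b4: def={b,n} ue=∅
  b5: def={b} ue={a}
  b6: def={a,b} ue={a}
  b7: def={d} ue={n}

Live sets:
  live b0: ∅→{a,e,n}
  live b1: {a}→∅
  live b2: {e,n}→{a,e,n}
  live b3: {a,e,n}→{a,n}
  live b4: ∅→{n}
  live b5: {a,n}→{a,n}
  live b6: {a,n}→{n}
  live b7: {n}→∅

Interfere edges:
  a: {b,d,e,n}
  b: {a,n}
  d: {a,e,n}
  e: {a,d,n}
  n: {a,b,d,e}

Chromatic number:
  clique {a,d,e,n} ⇒ need ≥ 4
  4-colouring: r0={a}  r1={n}  r2={b,d}  r3={e}
  χ = 4

Answer: 4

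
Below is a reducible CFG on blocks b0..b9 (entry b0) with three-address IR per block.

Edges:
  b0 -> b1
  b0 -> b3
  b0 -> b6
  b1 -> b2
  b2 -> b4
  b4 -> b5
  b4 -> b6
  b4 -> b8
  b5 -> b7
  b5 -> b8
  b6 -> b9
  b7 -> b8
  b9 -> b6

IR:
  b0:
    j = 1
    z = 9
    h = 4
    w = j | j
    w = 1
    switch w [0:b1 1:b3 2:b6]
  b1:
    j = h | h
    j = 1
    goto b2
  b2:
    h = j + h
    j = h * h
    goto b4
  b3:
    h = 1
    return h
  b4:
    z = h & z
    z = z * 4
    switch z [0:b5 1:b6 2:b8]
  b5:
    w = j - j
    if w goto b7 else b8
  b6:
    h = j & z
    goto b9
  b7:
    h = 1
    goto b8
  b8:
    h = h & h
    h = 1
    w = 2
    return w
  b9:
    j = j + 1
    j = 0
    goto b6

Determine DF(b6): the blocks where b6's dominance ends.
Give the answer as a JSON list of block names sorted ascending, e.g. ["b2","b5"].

Answer: ["b6"]

Working:
idom tree: b1←b0 b2←b1 b3←b0 b4←b2 b5←b4 b6←b0 b7←b5 b8←b4 b9←b6
Dom∩ at merges:
  b6: preds {b0,b4,b9}: {b0} ∩ {b0,b1,b2,b4} ∩ {b0,b6,b9} = {b0}; idom=b0
  b8: preds {b4,b5,b7}: {b0,b1,b2,b4} ∩ {b0,b1,b2,b4,b5} ∩ {b0,b1,b2,b4,b5,b7} = {b0,b1,b2,b4}; idom=b4

DF derivation:
  b6←b0: walk · to b0
  b6←b4: walk b4→b2→b1 to b0
  b6←b9: walk b9→b6 to b0
  b8←b4: walk · to b4
  b8←b5: walk b5 to b4
  b8←b7: walk b7→b5 to b4
  DF(b0)=∅
  DF(b1)={b6}
  DF(b2)={b6}
  DF(b3)=∅
  DF(b4)={b6}
  DF(b5)={b8}
  DF(b6)={b6}
  DF(b7)={b8}
  DF(b8)=∅
  DF(b9)={b6}

DF(b6) = ["b6"]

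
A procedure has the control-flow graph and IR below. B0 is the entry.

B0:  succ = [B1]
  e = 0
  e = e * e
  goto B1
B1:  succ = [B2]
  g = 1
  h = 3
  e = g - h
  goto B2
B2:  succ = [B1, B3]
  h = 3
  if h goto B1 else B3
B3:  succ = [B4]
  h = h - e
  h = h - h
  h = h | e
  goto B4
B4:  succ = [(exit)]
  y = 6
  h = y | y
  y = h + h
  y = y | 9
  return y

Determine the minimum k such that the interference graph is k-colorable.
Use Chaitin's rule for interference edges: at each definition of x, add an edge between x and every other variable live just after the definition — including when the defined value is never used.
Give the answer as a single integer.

Block summaries:
  B0 def {e} use ∅
  B1 def {e,g,h} use ∅
  B2 def {h} use ∅
  B3 def {h} use {e,h}
  B4 def {h,y} use ∅

Backward fixpoint:
  live B0: ∅→∅
  live B1: ∅→{e}
  live B2: {e}→{e,h}
  live B3: {e,h}→∅
  live B4: ∅→∅

Interfere edges:
  e: {h}
  g: {h}
  h: {e,g}
  y: ∅

Chromatic number:
  clique {e,h} ⇒ need ≥ 2
  assign e→c1 g→c1 h→c0 y→c0 — no edge inside a register ⇒ χ ≤ 2
  χ = 2

Answer: 2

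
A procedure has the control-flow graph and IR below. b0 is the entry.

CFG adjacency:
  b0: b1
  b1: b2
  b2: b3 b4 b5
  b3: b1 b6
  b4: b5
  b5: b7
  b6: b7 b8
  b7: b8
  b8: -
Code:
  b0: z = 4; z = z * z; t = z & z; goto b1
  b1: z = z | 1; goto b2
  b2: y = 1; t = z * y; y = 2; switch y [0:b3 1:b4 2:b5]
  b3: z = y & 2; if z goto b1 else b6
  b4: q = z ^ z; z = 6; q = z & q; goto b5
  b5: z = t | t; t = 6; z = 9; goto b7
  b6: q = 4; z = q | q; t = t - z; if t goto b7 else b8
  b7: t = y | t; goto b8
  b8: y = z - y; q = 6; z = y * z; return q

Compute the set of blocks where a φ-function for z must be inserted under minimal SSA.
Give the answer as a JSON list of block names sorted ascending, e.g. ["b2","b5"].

idom tree: b1←b0 b2←b1 b3←b2 b4←b2 b5←b2 b6←b3 b7←b2 b8←b2
Dom at joins:
  b1: preds {b0,b3}: {b0} ∩ {b0,b1,b2,b3} = {b0}; idom=b0
  b5: preds {b2,b4}: {b0,b1,b2} ∩ {b0,b1,b2,b4} = {b0,b1,b2}; idom=b2
  b7: preds {b5,b6}: {b0,b1,b2,b5} ∩ {b0,b1,b2,b3,b6} = {b0,b1,b2}; idom=b2
  b8: preds {b6,b7}: {b0,b1,b2,b3,b6} ∩ {b0,b1,b2,b7} = {b0,b1,b2}; idom=b2

Frontier:
  b1←b0: walk · to b0
  b1←b3: walk b3→b2→b1 to b0
  b5←b2: walk · to b2
  b5←b4: walk b4 to b2
  b7←b5: walk b5 to b2
  b7←b6: walk b6→b3 to b2
  b8←b6: walk b6→b3 to b2
  b8←b7: walk b7 to b2
  b0: DF=∅
  b1: DF={b1}
  b2: DF={b1}
  b3: DF={b1,b7,b8}
  b4: DF={b5}
  b5: DF={b7}
  b6: DF={b7,b8}
  b7: DF={b8}
  b8: DF=∅

φ for z: defs {b0,b1,b3,b4,b5,b6,b8}
  DF⁺ = {b1,b5,b7,b8}

Answer: ["b1", "b5", "b7", "b8"]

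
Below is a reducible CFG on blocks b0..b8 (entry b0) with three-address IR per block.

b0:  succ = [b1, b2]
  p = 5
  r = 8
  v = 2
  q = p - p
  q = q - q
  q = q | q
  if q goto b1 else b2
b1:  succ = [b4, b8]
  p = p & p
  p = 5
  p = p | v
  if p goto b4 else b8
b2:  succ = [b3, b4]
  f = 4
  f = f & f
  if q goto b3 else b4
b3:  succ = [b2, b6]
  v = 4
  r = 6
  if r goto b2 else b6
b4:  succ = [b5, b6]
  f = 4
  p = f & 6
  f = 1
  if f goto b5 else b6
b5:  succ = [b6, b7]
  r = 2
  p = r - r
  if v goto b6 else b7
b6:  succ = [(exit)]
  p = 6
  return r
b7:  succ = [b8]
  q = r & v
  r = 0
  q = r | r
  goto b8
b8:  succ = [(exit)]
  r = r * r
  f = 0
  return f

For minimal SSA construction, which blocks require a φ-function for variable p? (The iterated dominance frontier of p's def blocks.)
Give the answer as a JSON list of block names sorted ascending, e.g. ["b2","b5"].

idom tree: b1←b0 b2←b0 b3←b2 b4←b0 b5←b4 b6←b0 b7←b5 b8←b0
Dom∩ at merges:
  b2: preds {b0,b3}: {b0} ∩ {b0,b2,b3} = {b0}; idom=b0
  b4: preds {b1,b2}: {b0,b1} ∩ {b0,b2} = {b0}; idom=b0
  b6: preds {b3,b4,b5}: {b0,b2,b3} ∩ {b0,b4} ∩ {b0,b4,b5} = {b0}; idom=b0
  b8: preds {b1,b7}: {b0,b1} ∩ {b0,b4,b5,b7} = {b0}; idom=b0

DF walk-up:
  b2←b0: walk · to b0
  b2←b3: walk b3→b2 to b0
  b4←b1: walk b1 to b0
  b4←b2: walk b2 to b0
  b6←b3: walk b3→b2 to b0
  b6←b4: walk b4 to b0
  b6←b5: walk b5→b4 to b0
  b8←b1: walk b1 to b0
  b8←b7: walk b7→b5→b4 to b0
  DF(b0)=∅
  DF(b1)={b4,b8}
  DF(b2)={b2,b4,b6}
  DF(b3)={b2,b6}
  DF(b4)={b6,b8}
  DF(b5)={b6,b8}
  DF(b6)=∅
  DF(b7)={b8}
  DF(b8)=∅

φ for p: defs {b0,b1,b4,b5,b6}
  DF⁺ = {b4,b6,b8}

Answer: ["b4", "b6", "b8"]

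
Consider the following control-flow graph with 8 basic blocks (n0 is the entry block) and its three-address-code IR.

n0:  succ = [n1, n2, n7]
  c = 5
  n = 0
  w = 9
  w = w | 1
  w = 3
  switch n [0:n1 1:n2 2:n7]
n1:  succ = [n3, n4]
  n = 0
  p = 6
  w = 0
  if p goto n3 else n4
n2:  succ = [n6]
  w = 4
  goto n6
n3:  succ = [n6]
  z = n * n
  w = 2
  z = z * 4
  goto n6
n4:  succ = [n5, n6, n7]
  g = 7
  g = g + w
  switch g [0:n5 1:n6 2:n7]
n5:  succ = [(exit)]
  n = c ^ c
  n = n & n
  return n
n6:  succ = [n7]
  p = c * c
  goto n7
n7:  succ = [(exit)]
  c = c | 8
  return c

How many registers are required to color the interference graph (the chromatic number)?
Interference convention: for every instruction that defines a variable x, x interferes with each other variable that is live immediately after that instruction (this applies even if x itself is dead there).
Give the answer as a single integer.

Block summaries:
  n0 def {c,n,w} use ∅
  n1 def {n,p,w} use ∅
  n2 def {w} use ∅
  n3 def {w,z} use {n}
  n4 def {g} use {w}
  n5 def {n} use {c}
  n6 def {p} use {c}
  n7 def {c} use {c}

Backward fixpoint:
  n0 li=∅ lo={c}
  n1 li={c} lo={c,n,w}
  n2 li={c} lo={c}
  n3 li={c,n} lo={c}
  n4 li={c,w} lo={c}
  n5 li={c} lo=∅
  n6 li={c} lo={c}
  n7 li={c} lo=∅

Conflict graph:
  c↔{g,n,p,w,z}
  g↔{c,w}
  n↔{c,p,w}
  p↔{c,n,w}
  w↔{c,g,n,p,z}
  z↔{c,w}

Chromatic number:
  clique {c,n,p,w} ⇒ need ≥ 4
  assign c→c0 g→c2 n→c2 p→c3 w→c1 z→c2 — no edge inside a register ⇒ χ ≤ 4
  χ = 4

Answer: 4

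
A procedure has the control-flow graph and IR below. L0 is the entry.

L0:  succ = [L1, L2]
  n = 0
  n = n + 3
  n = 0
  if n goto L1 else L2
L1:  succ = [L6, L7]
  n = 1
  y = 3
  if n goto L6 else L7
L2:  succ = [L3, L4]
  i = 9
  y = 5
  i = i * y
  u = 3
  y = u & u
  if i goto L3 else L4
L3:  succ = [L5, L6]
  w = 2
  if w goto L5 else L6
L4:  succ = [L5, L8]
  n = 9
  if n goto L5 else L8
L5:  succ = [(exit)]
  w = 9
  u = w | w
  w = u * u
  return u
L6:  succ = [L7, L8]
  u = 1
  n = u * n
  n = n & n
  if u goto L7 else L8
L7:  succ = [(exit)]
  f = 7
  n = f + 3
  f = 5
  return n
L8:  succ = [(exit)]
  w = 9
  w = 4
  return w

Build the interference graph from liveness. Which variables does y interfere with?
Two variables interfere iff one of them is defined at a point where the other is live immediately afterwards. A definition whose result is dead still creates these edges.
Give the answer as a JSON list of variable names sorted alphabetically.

Answer: ["i", "n"]

Working:
Block summaries:
  L0 def {n} use ∅
  L1 def {n,y} use ∅
  L2 def {i,u,y} use ∅
  L3 def {w} use ∅
  L4 def {n} use ∅
  L5 def {u,w} use ∅
  L6 def {n,u} use {n}
  L7 def {f,n} use ∅
  L8 def {w} use ∅

Liveness:
  L0: in=∅ out={n}
  L1: in=∅ out={n}
  L2: in={n} out={n}
  L3: in={n} out={n}
  L4: in=∅ out=∅
  L5: in=∅ out=∅
  L6: in={n} out=∅
  L7: in=∅ out=∅
  L8: in=∅ out=∅

Conflict graph:
  f↔{n}
  i↔{n,u,y}
  n↔{f,i,u,w,y}
  u↔{i,n,w}
  w↔{n,u}
  y↔{i,n}

N(y) = ["i", "n"]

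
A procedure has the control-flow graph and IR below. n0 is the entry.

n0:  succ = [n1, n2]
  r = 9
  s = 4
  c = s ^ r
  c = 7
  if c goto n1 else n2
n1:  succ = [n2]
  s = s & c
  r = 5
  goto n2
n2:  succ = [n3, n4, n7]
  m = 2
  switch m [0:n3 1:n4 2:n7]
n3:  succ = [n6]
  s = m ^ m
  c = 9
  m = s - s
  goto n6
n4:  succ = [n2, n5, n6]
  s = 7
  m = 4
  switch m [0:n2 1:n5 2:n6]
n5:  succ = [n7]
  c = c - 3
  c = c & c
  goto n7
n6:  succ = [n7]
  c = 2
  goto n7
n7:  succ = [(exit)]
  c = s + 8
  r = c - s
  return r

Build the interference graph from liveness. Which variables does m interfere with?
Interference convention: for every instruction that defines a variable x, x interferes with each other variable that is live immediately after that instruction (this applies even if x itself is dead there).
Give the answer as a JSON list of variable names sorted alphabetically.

Per-block:
  n0: def={c,r,s} ue=∅
  n1: def={r,s} ue={c,s}
  n2: def={m} ue=∅
  n3: def={c,m,s} ue={m}
  n4: def={m,s} ue=∅
  n5: def={c} ue={c}
  n6: def={c} ue=∅
  n7: def={c,r} ue={s}

Liveness:
  n0 li=∅ lo={c,s}
  n1 li={c,s} lo={c,s}
  n2 li={c,s} lo={c,m,s}
  n3 li={m} lo={s}
  n4 li={c} lo={c,s}
  n5 li={c,s} lo={s}
  n6 li={s} lo={s}
  n7 li={s} lo=∅

Interfere edges:
  c — {m,r,s}
  m — {c,s}
  r — {c,s}
  s — {c,m,r}

N(m) = ["c", "s"]

Answer: ["c", "s"]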